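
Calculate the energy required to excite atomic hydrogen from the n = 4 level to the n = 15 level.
0.78989 eV

The energy levels of a hydrogen-like atom are E_n = -13.6057 eV / n².

Energy at n = 4: E_4 = -13.6057 / 4² = -0.85035625 eV
Energy at n = 15: E_15 = -13.6057 / 15² = -0.06046978 eV

The excitation energy is the difference:
ΔE = E_15 - E_4
ΔE = -0.06046978 - (-0.85035625)
ΔE = 0.78989 eV

Since this is positive, energy must be absorbed (photon absorption).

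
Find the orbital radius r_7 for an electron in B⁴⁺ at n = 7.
0.518594 nm (or 5.185937 Å)

The Bohr radius formula is:
r_n = n² a₀ / Z

where a₀ = 0.052917721 nm is the Bohr radius.

For B⁴⁺ (Z = 5) at n = 7:
r_7 = 7² × 0.052917721 nm / 5
r_7 = 49 × 0.052917721 nm / 5
r_7 = 2.5929683 nm / 5
r_7 = 0.518594 nm

The electron orbits at approximately 0.518594 nm from the nucleus.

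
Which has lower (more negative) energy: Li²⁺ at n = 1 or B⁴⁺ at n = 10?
Li²⁺ at n = 1 (E = -122.45 eV)

Using E_n = -13.6057 Z² / n² eV:

Li²⁺ (Z = 3) at n = 1:
E = -13.6057 × 3² / 1² = -13.6057 × 9 / 1 = -122.45130 eV

B⁴⁺ (Z = 5) at n = 10:
E = -13.6057 × 5² / 10² = -13.6057 × 25 / 100 = -3.40143 eV

Since -122.45130 eV < -3.40143 eV,
Li²⁺ at n = 1 is more tightly bound (requires more energy to ionize).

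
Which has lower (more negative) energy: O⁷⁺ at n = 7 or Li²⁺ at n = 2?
Li²⁺ at n = 2 (E = -30.61 eV)

Using E_n = -13.6057 Z² / n² eV:

O⁷⁺ (Z = 8) at n = 7:
E = -13.6057 × 8² / 7² = -13.6057 × 64 / 49 = -17.77071 eV

Li²⁺ (Z = 3) at n = 2:
E = -13.6057 × 3² / 2² = -13.6057 × 9 / 4 = -30.61283 eV

Since -30.61283 eV < -17.77071 eV,
Li²⁺ at n = 2 is more tightly bound (requires more energy to ionize).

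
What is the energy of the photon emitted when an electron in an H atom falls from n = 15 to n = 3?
1.4513 eV

The energy levels are E_n = -13.6057 eV / n².

Energy at n = 15: E_15 = -13.6057 / 15² = -0.0604698 eV
Energy at n = 3: E_3 = -13.6057 / 3² = -1.5117444 eV

For emission (electron falling to lower state), the photon energy is:
E_photon = E_15 - E_3 = |-0.0604698 - (-1.5117444)|
E_photon = 1.4513 eV

This energy is carried away by the emitted photon.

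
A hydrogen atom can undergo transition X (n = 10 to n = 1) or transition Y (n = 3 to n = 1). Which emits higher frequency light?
10 → 1

Calculate the energy for each transition:

Transition 10 → 1:
ΔE₁ = |E_1 - E_10| = |-13.6057/1² - (-13.6057/10²)|
ΔE₁ = |-13.60570000000 - (-0.13605700000)| = 13.46964300 eV

Transition 3 → 1:
ΔE₂ = |E_1 - E_3| = |-13.6057/1² - (-13.6057/3²)|
ΔE₂ = |-13.60570000000 - (-1.51174444444)| = 12.09395556 eV

Since 13.46964300 eV > 12.09395556 eV, the transition 10 → 1 emits the more energetic photon.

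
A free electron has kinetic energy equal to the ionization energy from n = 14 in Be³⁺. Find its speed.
6.2506e+05 m/s (or 0.208% of c)

The binding energy at n = 14 for Be³⁺ is:
E_14 = -13.6057 × 4²/14² = -1.1106694 eV
|E_14| = 1.1106694 eV

Convert to Joules:
KE = 1.1106694 eV × (1.602177 × 10⁻¹⁹ J/eV) = 1.779489e-19 J

Using KE = ½mv²:
v = √(2·KE/m_e)
v = √(2 × 1.779489e-19 J / 9.10938 × 10⁻³¹ kg)
v = 6.2506e+05 m/s

This is approximately 0.208% the speed of light.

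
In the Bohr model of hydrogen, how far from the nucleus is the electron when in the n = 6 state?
1.905038 nm (or 19.050380 Å)

The Bohr radius formula is:
r_n = n² a₀ / Z

where a₀ = 0.052917721 nm is the Bohr radius.

For H (Z = 1) at n = 6:
r_6 = 6² × 0.052917721 nm / 1
r_6 = 36 × 0.052917721 nm / 1
r_6 = 1.9050380 nm / 1
r_6 = 1.905038 nm

The electron orbits at approximately 1.905038 nm from the nucleus.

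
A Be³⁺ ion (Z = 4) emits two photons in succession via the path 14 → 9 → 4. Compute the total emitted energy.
12.4950 eV

The energy levels of Be³⁺ are E_n = -13.6057 × 4² / n² eV.

First transition (14 → 9):
ΔE₁ = |E_9 - E_14|
ΔE₁ = |-2.6875456790 - (-1.1106693878)| = 1.5768763 eV

Second transition (9 → 4):
ΔE₂ = |E_4 - E_9|
ΔE₂ = |-13.6057000000 - (-2.6875456790)| = 10.9181543 eV

Total energy released:
E_total = ΔE₁ + ΔE₂ = 1.5768763 + 10.9181543 = 12.4950 eV

Note: This equals the direct transition 14 → 4: 12.4950 eV ✓
Energy is conserved regardless of the path taken.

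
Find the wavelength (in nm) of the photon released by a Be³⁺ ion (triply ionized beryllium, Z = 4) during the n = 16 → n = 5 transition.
157.794828 nm

First, find the transition energy using E_n = -13.6057 Z² / n² eV:
E_16 = -13.6057 × 4² / 16² = -0.8503562500 eV
E_5 = -13.6057 × 4² / 5² = -8.7076480000 eV

Photon energy: |ΔE| = |E_5 - E_16| = 7.8572917500 eV

Convert to wavelength using E = hc/λ with hc = 1239.84 eV·nm:
λ = hc/E = 1239.84 eV·nm / 7.8572917500 eV
λ = 157.794828 nm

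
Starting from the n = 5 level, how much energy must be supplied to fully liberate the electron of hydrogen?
0.544228 eV

The ionization energy is the energy needed to remove the electron completely (n → ∞).

For hydrogen, E_n = -13.6057 eV / n².

At n = 5: E_5 = -13.6057 / 5² = -0.544228000 eV
At n = ∞: E_∞ = 0 eV

Ionization energy = E_∞ - E_5 = 0 - (-0.544228000) = 0.544228000 eV
Ionization energy ≈ 0.544228 eV

This is also called the binding energy of the electron in state n = 5.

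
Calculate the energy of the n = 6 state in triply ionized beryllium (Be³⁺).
-6.04698 eV

For hydrogen-like ions, the energy levels scale with Z²:
E_n = -13.6057 Z² / n² eV

For Be³⁺ (Z = 4) at n = 6:
E_6 = -13.6057 × 4² / 6²
E_6 = -13.6057 × 16 / 36
E_6 = -217.6912 / 36
E_6 = -6.04698 eV

The energy is 16 times more negative than hydrogen at the same n due to the stronger nuclear charge.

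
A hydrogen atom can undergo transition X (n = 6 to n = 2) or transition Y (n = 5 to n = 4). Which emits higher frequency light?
6 → 2

Calculate the energy for each transition:

Transition 6 → 2:
ΔE₁ = |E_2 - E_6| = |-13.6057/2² - (-13.6057/6²)|
ΔE₁ = |-3.401425000 - (-0.377936111)| = 3.023489 eV

Transition 5 → 4:
ΔE₂ = |E_4 - E_5| = |-13.6057/4² - (-13.6057/5²)|
ΔE₂ = |-0.850356250 - (-0.544228000)| = 0.306128 eV

Since 3.023489 eV > 0.306128 eV, the transition 6 → 2 emits the more energetic photon.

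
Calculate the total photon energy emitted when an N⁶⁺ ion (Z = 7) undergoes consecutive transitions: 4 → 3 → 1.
625.01184 eV

The energy levels of N⁶⁺ are E_n = -13.6057 × 7² / n² eV.

First transition (4 → 3):
ΔE₁ = |E_3 - E_4|
ΔE₁ = |-74.07547777778 - (-41.66745625000)| = 32.40802153 eV

Second transition (3 → 1):
ΔE₂ = |E_1 - E_3|
ΔE₂ = |-666.67930000000 - (-74.07547777778)| = 592.60382222 eV

Total energy released:
E_total = ΔE₁ + ΔE₂ = 32.40802153 + 592.60382222 = 625.01184 eV

Note: This equals the direct transition 4 → 1: 625.01184 eV ✓
Energy is conserved regardless of the path taken.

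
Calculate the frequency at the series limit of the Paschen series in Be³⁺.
5.85e+15 Hz

The series limit corresponds to the transition from n = ∞ to n = 3.
This is the highest energy (shortest wavelength) transition in the Paschen series.

E_∞ = 0 eV
E_3 = -13.6057 × 4² / 3² = -24.1879111 eV

Energy at series limit:
ΔE = E_∞ - E_3 = 0 - (-24.1879111) = 24.1879111 eV
E = 24.1879111 eV × (1.602177 × 10⁻¹⁹ J/eV) = 3.8753e-18 J
f = E/h = 3.8753e-18 J / (6.62607 × 10⁻³⁴ J·s) = 5.85e+15 Hz

This energy equals the ionization energy from the n = 3 state of Be³⁺.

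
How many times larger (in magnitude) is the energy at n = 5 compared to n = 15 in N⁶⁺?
9.000

Using E_n = -13.6057 Z² / n² eV with Z = 7:

E_5 = -13.6057 × 7² / 5² = -666.6793 / 25 = -26.667172000 eV
E_15 = -13.6057 × 7² / 15² = -666.6793 / 225 = -2.963019111 eV

The ratio is:
E_5/E_15 = (-26.667172000) / (-2.963019111)
E_5/E_15 = (-666.6793/25) / (-666.6793/225)
E_5/E_15 = 225/25
E_5/E_15 = 9.000
(Note: the Z² factors cancel in the ratio.)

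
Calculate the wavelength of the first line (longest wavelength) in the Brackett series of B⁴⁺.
162.0027 nm

The longest wavelength corresponds to the smallest energy transition in the series.
The Brackett series has all transitions ending at n_f = 4.

For B⁴⁺ (Z = 5), the first line (α-line) is the jump from n = 5 to n = 4:
E_5 = -13.6057 × 5² / 5² = -13.60570000 eV
E_4 = -13.6057 × 5² / 4² = -21.25890625 eV
ΔE = E_5 - E_4 = 7.65320625 eV

λ = hc/E = 1239.84 eV·nm / 7.65320625 eV
λ = 162.0027 nm

This is the α-line of the Brackett series in B⁴⁺.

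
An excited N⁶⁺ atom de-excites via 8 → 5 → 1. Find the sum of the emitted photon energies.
656.2624 eV

The energy levels of N⁶⁺ are E_n = -13.6057 × 7² / n² eV.

First transition (8 → 5):
ΔE₁ = |E_5 - E_8|
ΔE₁ = |-26.6671720000 - (-10.4168640625)| = 16.2503079 eV

Second transition (5 → 1):
ΔE₂ = |E_1 - E_5|
ΔE₂ = |-666.6793000000 - (-26.6671720000)| = 640.0121280 eV

Total energy released:
E_total = ΔE₁ + ΔE₂ = 16.2503079 + 640.0121280 = 656.2624 eV

Note: This equals the direct transition 8 → 1: 656.2624 eV ✓
Energy is conserved regardless of the path taken.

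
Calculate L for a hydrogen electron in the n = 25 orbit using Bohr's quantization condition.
2.63643e-33 J·s (or 25ℏ)

In the Bohr model, angular momentum is quantized:
L = nℏ

where ℏ = h/(2π) = 1.0545718e-34 J·s

For n = 25:
L = 25 × 1.0545718e-34 J·s
L = 2.63643e-33 J·s

This can also be written as L = 25ℏ.
The angular momentum is an integer multiple of the reduced Planck constant.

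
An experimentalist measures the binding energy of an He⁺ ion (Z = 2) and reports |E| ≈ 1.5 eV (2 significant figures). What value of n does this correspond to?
n = 6

The exact energy levels follow E_n = -13.6057 Z² / n² eV with Z = 2.

The measured value (-1.5 eV) is reported to only 2 significant figures, so we must test candidate n values and see which one matches to that precision.

Candidate energies:
  n = 4:  E = -13.6057 × 2² / 4² = -3.401425 eV
  n = 5:  E = -13.6057 × 2² / 5² = -2.176912 eV
  n = 6:  E = -13.6057 × 2² / 6² = -1.511744 eV  ← matches
  n = 7:  E = -13.6057 × 2² / 7² = -1.110669 eV
  n = 8:  E = -13.6057 × 2² / 8² = -0.850356 eV

Checking against the measurement of -1.5 eV (2 sig figs), only n = 6 agrees:
E_6 = -1.511744 eV, which rounds to -1.5 eV ✓

Therefore n = 6.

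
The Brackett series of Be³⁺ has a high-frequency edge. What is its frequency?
3.28984e+15 Hz

The series limit corresponds to the transition from n = ∞ to n = 4.
This is the highest energy (shortest wavelength) transition in the Brackett series.

E_∞ = 0 eV
E_4 = -13.6057 × 4² / 4² = -13.6057000 eV

Energy at series limit:
ΔE = E_∞ - E_4 = 0 - (-13.6057000) = 13.6057000 eV
E = 13.6057000 eV × (1.602177 × 10⁻¹⁹ J/eV) = 2.1798740e-18 J
f = E/h = 2.1798740e-18 J / (6.62607 × 10⁻³⁴ J·s) = 3.28984e+15 Hz

This energy equals the ionization energy from the n = 4 state of Be³⁺.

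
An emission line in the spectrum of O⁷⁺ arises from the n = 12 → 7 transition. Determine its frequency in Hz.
2.83e+15 Hz

First, find the transition energy:
E_12 = -13.6057 × 8² / 12² = -6.0470 eV
E_7 = -13.6057 × 8² / 7² = -17.7707 eV
|ΔE| = |E_7 - E_12| = 11.7237 eV

Convert to Joules: E = 11.7237 eV × (1.602177 × 10⁻¹⁹ J/eV) = 1.8783e-18 J

Using E = hf:
f = E/h = 1.8783e-18 J / (6.62607 × 10⁻³⁴ J·s)
f = 2.83e+15 Hz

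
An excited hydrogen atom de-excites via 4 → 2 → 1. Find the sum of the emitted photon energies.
12.755 eV

The energy levels of hydrogen are E_n = -13.6057 / n² eV.

First transition (4 → 2):
ΔE₁ = |E_2 - E_4|
ΔE₁ = |-3.401425000 - (-0.850356250)| = 2.551069 eV

Second transition (2 → 1):
ΔE₂ = |E_1 - E_2|
ΔE₂ = |-13.605700000 - (-3.401425000)| = 10.204275 eV

Total energy released:
E_total = ΔE₁ + ΔE₂ = 2.551069 + 10.204275 = 12.755 eV

Note: This equals the direct transition 4 → 1: 12.755 eV ✓
Energy is conserved regardless of the path taken.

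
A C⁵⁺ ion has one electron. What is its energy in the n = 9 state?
-6.0470 eV

For hydrogen-like ions, the energy levels scale with Z²:
E_n = -13.6057 Z² / n² eV

For C⁵⁺ (Z = 6) at n = 9:
E_9 = -13.6057 × 6² / 9²
E_9 = -13.6057 × 36 / 81
E_9 = -489.8052 / 81
E_9 = -6.0470 eV

The energy is 36 times more negative than hydrogen at the same n due to the stronger nuclear charge.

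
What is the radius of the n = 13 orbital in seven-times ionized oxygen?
1.1179 nm (or 11.1789 Å)

The Bohr radius formula is:
r_n = n² a₀ / Z

where a₀ = 0.0529177 nm is the Bohr radius.

For O⁷⁺ (Z = 8) at n = 13:
r_13 = 13² × 0.0529177 nm / 8
r_13 = 169 × 0.0529177 nm / 8
r_13 = 8.94309 nm / 8
r_13 = 1.1179 nm

The electron orbits at approximately 1.1179 nm from the nucleus.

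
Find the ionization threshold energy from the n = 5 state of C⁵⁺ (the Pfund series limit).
19.59221 eV

The series limit corresponds to the transition from n = ∞ to n = 5.
This is the highest energy (shortest wavelength) transition in the Pfund series.

E_∞ = 0 eV
E_5 = -13.6057 × 6² / 5² = -19.59221 eV

Energy at series limit:
ΔE = E_∞ - E_5 = 0 - (-19.59221) = 19.59221 eV

This energy equals the ionization energy from the n = 5 state of C⁵⁺.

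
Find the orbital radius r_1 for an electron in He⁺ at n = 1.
0.026459 nm (or 0.264589 Å)

The Bohr radius formula is:
r_n = n² a₀ / Z

where a₀ = 0.052917721 nm is the Bohr radius.

For He⁺ (Z = 2) at n = 1:
r_1 = 1² × 0.052917721 nm / 2
r_1 = 1 × 0.052917721 nm / 2
r_1 = 0.0529177 nm / 2
r_1 = 0.026459 nm

The electron orbits at approximately 0.026459 nm from the nucleus.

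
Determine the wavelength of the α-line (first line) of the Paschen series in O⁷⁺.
29.2907 nm

The longest wavelength corresponds to the smallest energy transition in the series.
The Paschen series has all transitions ending at n_f = 3.

For O⁷⁺ (Z = 8), the first line (α-line) is the jump from n = 4 to n = 3:
E_4 = -13.6057 × 8² / 4² = -54.422800 eV
E_3 = -13.6057 × 8² / 3² = -96.751644 eV
ΔE = E_4 - E_3 = 42.328844 eV

λ = hc/E = 1239.84 eV·nm / 42.328844 eV
λ = 29.2907 nm

This is the α-line of the Paschen series in O⁷⁺.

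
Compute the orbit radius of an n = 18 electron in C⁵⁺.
2.8576 nm (or 28.5756 Å)

The Bohr radius formula is:
r_n = n² a₀ / Z

where a₀ = 0.0529177 nm is the Bohr radius.

For C⁵⁺ (Z = 6) at n = 18:
r_18 = 18² × 0.0529177 nm / 6
r_18 = 324 × 0.0529177 nm / 6
r_18 = 17.14533 nm / 6
r_18 = 2.8576 nm

The electron orbits at approximately 2.8576 nm from the nucleus.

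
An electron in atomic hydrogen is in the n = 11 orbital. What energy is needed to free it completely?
0.1124 eV

The ionization energy is the energy needed to remove the electron completely (n → ∞).

For hydrogen, E_n = -13.6057 eV / n².

At n = 11: E_11 = -13.6057 / 11² = -0.1124438 eV
At n = ∞: E_∞ = 0 eV

Ionization energy = E_∞ - E_11 = 0 - (-0.1124438) = 0.1124438 eV
Ionization energy ≈ 0.1124 eV

This is also called the binding energy of the electron in state n = 11.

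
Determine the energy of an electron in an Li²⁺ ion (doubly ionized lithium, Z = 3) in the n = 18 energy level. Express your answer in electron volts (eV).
-0.3779 eV

The energy levels of a hydrogen-like atom are given by:
E_n = -13.6057 Z² / n² eV  (with Z = 3 for Li²⁺)

For n = 18:
E_18 = -13.6057 × 3² / 18²
E_18 = -13.6057 × 9 / 324
E_18 = -0.3779 eV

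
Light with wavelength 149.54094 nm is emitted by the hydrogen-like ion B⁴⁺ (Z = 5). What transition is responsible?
n = 8 → n = 5

First, find the photon energy from the wavelength (hc = 1239.84 eV·nm):
E = hc/λ = 1239.84 eV·nm / 149.54094 nm = 8.2909737 eV

The energy levels of B⁴⁺ satisfy E_n = -13.6057 × 5² / n² eV, so an emission n_i → n_f releases
ΔE = 13.6057 × 5² × (1/n_f² − 1/n_i²) eV.

Setting ΔE equal to the photon energy:
1/n_f² − 1/n_i² = 8.2909737 / (13.6057 × 5²) = 0.024375001

Since 1/n_i² must be positive, we need 1/n_f² > 0.024375001, i.e. n_f ≤ 6. For each allowed n_f, solve n_i = (1/n_f² − 0.024375001)^(−1/2) and check whether it is a whole number:
  n_f = 1: 1/n_i² = 1.000000000 − 0.024375001 = 0.975624999 → n_i = 1.012  (not an integer) ✗
  n_f = 2: 1/n_i² = 0.250000000 − 0.024375001 = 0.225624999 → n_i = 2.105  (not an integer) ✗
  n_f = 3: 1/n_i² = 0.111111111 − 0.024375001 = 0.086736110 → n_i = 3.395  (not an integer) ✗
  n_f = 4: 1/n_i² = 0.062500000 − 0.024375001 = 0.038124999 → n_i = 5.121  (not an integer) ✗
  n_f = 5: 1/n_i² = 0.040000000 − 0.024375001 = 0.015624999 → n_i = 8.000  → integer, n_i = 8 ✓
  n_f = 6: 1/n_i² = 0.027777778 − 0.024375001 = 0.003402777 → n_i = 17.143  (not an integer) ✗

Only n_f = 5 gives an integer upper level, n_i = 8.

The transition is from n = 8 to n = 5 (emission).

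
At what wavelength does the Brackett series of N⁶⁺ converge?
29.76 nm

The series limit corresponds to the transition from n = ∞ to n = 4.
This is the highest energy (shortest wavelength) transition in the Brackett series.

E_∞ = 0 eV
E_4 = -13.6057 × 7² / 4² = -41.6675 eV

Energy at series limit:
ΔE = E_∞ - E_4 = 0 - (-41.6675) = 41.6675 eV
λ = hc/E = 1239.84 eV·nm / 41.6675 eV = 29.76 nm

This energy equals the ionization energy from the n = 4 state of N⁶⁺.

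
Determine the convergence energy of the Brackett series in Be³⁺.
13.606 eV

The series limit corresponds to the transition from n = ∞ to n = 4.
This is the highest energy (shortest wavelength) transition in the Brackett series.

E_∞ = 0 eV
E_4 = -13.6057 × 4² / 4² = -13.606 eV

Energy at series limit:
ΔE = E_∞ - E_4 = 0 - (-13.606) = 13.606 eV

This energy equals the ionization energy from the n = 4 state of Be³⁺.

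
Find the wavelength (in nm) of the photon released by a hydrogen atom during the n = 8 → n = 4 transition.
1944.03 nm

First, find the transition energy using E_n = -13.6057 / n² eV:
E_8 = -13.6057 / 8² = -0.21258906 eV
E_4 = -13.6057 / 4² = -0.85035625 eV

Photon energy: |ΔE| = |E_4 - E_8| = 0.63776719 eV

Convert to wavelength using E = hc/λ with hc = 1239.84 eV·nm:
λ = hc/E = 1239.84 eV·nm / 0.63776719 eV
λ = 1944.03 nm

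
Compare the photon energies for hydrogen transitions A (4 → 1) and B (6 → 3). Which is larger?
4 → 1

Calculate the energy for each transition:

Transition 4 → 1:
ΔE₁ = |E_1 - E_4| = |-13.6057/1² - (-13.6057/4²)|
ΔE₁ = |-13.605700000 - (-0.850356250)| = 12.755344 eV

Transition 6 → 3:
ΔE₂ = |E_3 - E_6| = |-13.6057/3² - (-13.6057/6²)|
ΔE₂ = |-1.511744444 - (-0.377936111)| = 1.133808 eV

Since 12.755344 eV > 1.133808 eV, the transition 4 → 1 emits the more energetic photon.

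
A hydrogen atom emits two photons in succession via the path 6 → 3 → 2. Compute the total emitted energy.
3.02 eV

The energy levels of hydrogen are E_n = -13.6057 / n² eV.

First transition (6 → 3):
ΔE₁ = |E_3 - E_6|
ΔE₁ = |-1.51174444 - (-0.37793611)| = 1.13381 eV

Second transition (3 → 2):
ΔE₂ = |E_2 - E_3|
ΔE₂ = |-3.40142500 - (-1.51174444)| = 1.88968 eV

Total energy released:
E_total = ΔE₁ + ΔE₂ = 1.13381 + 1.88968 = 3.02 eV

Note: This equals the direct transition 6 → 2: 3.02 eV ✓
Energy is conserved regardless of the path taken.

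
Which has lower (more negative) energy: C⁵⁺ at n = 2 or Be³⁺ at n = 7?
C⁵⁺ at n = 2 (E = -122.451 eV)

Using E_n = -13.6057 Z² / n² eV:

C⁵⁺ (Z = 6) at n = 2:
E = -13.6057 × 6² / 2² = -13.6057 × 36 / 4 = -122.451300 eV

Be³⁺ (Z = 4) at n = 7:
E = -13.6057 × 4² / 7² = -13.6057 × 16 / 49 = -4.442678 eV

Since -122.451300 eV < -4.442678 eV,
C⁵⁺ at n = 2 is more tightly bound (requires more energy to ionize).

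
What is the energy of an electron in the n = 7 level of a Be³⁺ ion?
-4.443 eV

For hydrogen-like ions, the energy levels scale with Z²:
E_n = -13.6057 Z² / n² eV

For Be³⁺ (Z = 4) at n = 7:
E_7 = -13.6057 × 4² / 7²
E_7 = -13.6057 × 16 / 49
E_7 = -217.6912 / 49
E_7 = -4.443 eV

The energy is 16 times more negative than hydrogen at the same n due to the stronger nuclear charge.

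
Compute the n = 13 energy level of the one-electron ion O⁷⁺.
-5.152 eV

For hydrogen-like ions, the energy levels scale with Z²:
E_n = -13.6057 Z² / n² eV

For O⁷⁺ (Z = 8) at n = 13:
E_13 = -13.6057 × 8² / 13²
E_13 = -13.6057 × 64 / 169
E_13 = -870.7648 / 169
E_13 = -5.152 eV

The energy is 64 times more negative than hydrogen at the same n due to the stronger nuclear charge.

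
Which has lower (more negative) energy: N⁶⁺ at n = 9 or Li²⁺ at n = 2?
Li²⁺ at n = 2 (E = -30.612825 eV)

Using E_n = -13.6057 Z² / n² eV:

N⁶⁺ (Z = 7) at n = 9:
E = -13.6057 × 7² / 9² = -13.6057 × 49 / 81 = -8.230608642 eV

Li²⁺ (Z = 3) at n = 2:
E = -13.6057 × 3² / 2² = -13.6057 × 9 / 4 = -30.612825000 eV

Since -30.612825000 eV < -8.230608642 eV,
Li²⁺ at n = 2 is more tightly bound (requires more energy to ionize).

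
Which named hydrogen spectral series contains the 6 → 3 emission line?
Paschen series

The spectral series in hydrogen are named based on the final (lower) energy level:
- Lyman series: n_final = 1 (ultraviolet)
- Balmer series: n_final = 2 (visible/near-UV)
- Paschen series: n_final = 3 (infrared)
- Brackett series: n_final = 4 (infrared)
- Pfund series: n_final = 5 (far infrared)

Since this transition ends at n = 3, it belongs to the Paschen series.

For reference, this 6 → 3 line has photon energy
ΔE = 13.6057 eV × (1/3² - 1/6²) = 1.1338083 eV,
corresponding to wavelength λ = hc/ΔE = 1239.84 eV·nm / 1.1338083 eV = 1093.52 nm in the infrared region.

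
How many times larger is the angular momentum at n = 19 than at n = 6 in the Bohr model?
3.167

In the Bohr model, L_n = nℏ, so the ratio is purely the ratio of quantum numbers:

L_19/L_6 = 19ℏ / 6ℏ = 19/6 = 3.167

The angular momentum scales linearly with n.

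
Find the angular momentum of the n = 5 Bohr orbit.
5.273e-34 J·s (or 5ℏ)

In the Bohr model, angular momentum is quantized:
L = nℏ

where ℏ = h/(2π) = 1.05457e-34 J·s

For n = 5:
L = 5 × 1.05457e-34 J·s
L = 5.273e-34 J·s

This can also be written as L = 5ℏ.
The angular momentum is an integer multiple of the reduced Planck constant.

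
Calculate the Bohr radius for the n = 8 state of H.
3.3867 nm (or 33.8673 Å)

The Bohr radius formula is:
r_n = n² a₀ / Z

where a₀ = 0.0529177 nm is the Bohr radius.

For H (Z = 1) at n = 8:
r_8 = 8² × 0.0529177 nm / 1
r_8 = 64 × 0.0529177 nm / 1
r_8 = 3.38673 nm / 1
r_8 = 3.3867 nm

The electron orbits at approximately 3.3867 nm from the nucleus.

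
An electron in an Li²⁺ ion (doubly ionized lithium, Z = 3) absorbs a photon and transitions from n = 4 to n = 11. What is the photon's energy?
6.641212 eV

The energy levels of a hydrogen-like atom are E_n = -13.6057 Z² eV / n².

Energy at n = 4: E_4 = -13.6057 × 3² / 4² = -7.653206250 eV
Energy at n = 11: E_11 = -13.6057 × 3² / 11² = -1.011994215 eV

The excitation energy is the difference:
ΔE = E_11 - E_4
ΔE = -1.011994215 - (-7.653206250)
ΔE = 6.641212 eV

Since this is positive, energy must be absorbed (photon absorption).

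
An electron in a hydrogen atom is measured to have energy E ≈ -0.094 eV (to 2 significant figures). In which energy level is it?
n = 12

The exact energy levels follow E_n = -13.6057 eV / n².

The measured value (-0.094 eV) is reported to only 2 significant figures, so we must test candidate n values and see which one matches to that precision.

Candidate energies:
  n = 10:  E = -13.6057/10² = -0.13606 eV
  n = 11:  E = -13.6057/11² = -0.11244 eV
  n = 12:  E = -13.6057/12² = -0.09448 eV  ← matches
  n = 13:  E = -13.6057/13² = -0.08051 eV
  n = 14:  E = -13.6057/14² = -0.06942 eV

Checking against the measurement of -0.094 eV (2 sig figs), only n = 12 agrees:
E_12 = -0.09448 eV, which rounds to -0.094 eV ✓

Therefore n = 12.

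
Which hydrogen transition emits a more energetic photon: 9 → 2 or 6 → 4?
9 → 2

Calculate the energy for each transition:

Transition 9 → 2:
ΔE₁ = |E_2 - E_9| = |-13.6057/2² - (-13.6057/9²)|
ΔE₁ = |-3.40142500 - (-0.16797160)| = 3.23345 eV

Transition 6 → 4:
ΔE₂ = |E_4 - E_6| = |-13.6057/4² - (-13.6057/6²)|
ΔE₂ = |-0.85035625 - (-0.37793611)| = 0.47242 eV

Since 3.23345 eV > 0.47242 eV, the transition 9 → 2 emits the more energetic photon.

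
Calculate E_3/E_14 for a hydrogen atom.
21.77778

Using E_n = -13.6057 Z² / n² eV with Z = 1:

E_3 = -13.6057 / 3² = -13.6057 / 9 = -1.51174444444 eV
E_14 = -13.6057 / 14² = -13.6057 / 196 = -0.06941683673 eV

The ratio is:
E_3/E_14 = (-1.51174444444) / (-0.06941683673)
E_3/E_14 = (-13.6057/9) / (-13.6057/196)
E_3/E_14 = 196/9
E_3/E_14 = 21.77778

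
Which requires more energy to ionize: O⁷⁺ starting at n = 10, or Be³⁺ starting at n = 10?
O⁷⁺ at n = 10 (E = -8.71 eV)

Using E_n = -13.6057 Z² / n² eV:

O⁷⁺ (Z = 8) at n = 10:
E = -13.6057 × 8² / 10² = -13.6057 × 64 / 100 = -8.70765 eV

Be³⁺ (Z = 4) at n = 10:
E = -13.6057 × 4² / 10² = -13.6057 × 16 / 100 = -2.17691 eV

Since -8.70765 eV < -2.17691 eV,
O⁷⁺ at n = 10 is more tightly bound (requires more energy to ionize).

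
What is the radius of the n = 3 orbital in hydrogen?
0.476260 nm (or 4.762595 Å)

The Bohr radius formula is:
r_n = n² a₀ / Z

where a₀ = 0.052917721 nm is the Bohr radius.

For H (Z = 1) at n = 3:
r_3 = 3² × 0.052917721 nm / 1
r_3 = 9 × 0.052917721 nm / 1
r_3 = 0.4762595 nm / 1
r_3 = 0.476260 nm

The electron orbits at approximately 0.476260 nm from the nucleus.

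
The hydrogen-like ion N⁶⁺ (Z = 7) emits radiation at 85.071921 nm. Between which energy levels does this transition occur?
n = 13 → n = 6

First, find the photon energy from the wavelength (hc = 1239.84 eV·nm):
E = hc/λ = 1239.84 eV·nm / 85.071921 nm = 14.574021 eV

The energy levels of N⁶⁺ satisfy E_n = -13.6057 × 7² / n² eV, so an emission n_i → n_f releases
ΔE = 13.6057 × 7² × (1/n_f² − 1/n_i²) eV.

Setting ΔE equal to the photon energy:
1/n_f² − 1/n_i² = 14.574021 / (13.6057 × 7²) = 0.021860617

Since 1/n_i² must be positive, we need 1/n_f² > 0.021860617, i.e. n_f ≤ 6. For each allowed n_f, solve n_i = (1/n_f² − 0.021860617)^(−1/2) and check whether it is a whole number:
  n_f = 1: 1/n_i² = 1.000000000 − 0.021860617 = 0.978139383 → n_i = 1.011  (not an integer) ✗
  n_f = 2: 1/n_i² = 0.250000000 − 0.021860617 = 0.228139383 → n_i = 2.094  (not an integer) ✗
  n_f = 3: 1/n_i² = 0.111111111 − 0.021860617 = 0.089250494 → n_i = 3.347  (not an integer) ✗
  n_f = 4: 1/n_i² = 0.062500000 − 0.021860617 = 0.040639383 → n_i = 4.961  (not an integer) ✗
  n_f = 5: 1/n_i² = 0.040000000 − 0.021860617 = 0.018139383 → n_i = 7.425  (not an integer) ✗
  n_f = 6: 1/n_i² = 0.027777778 − 0.021860617 = 0.005917161 → n_i = 13.000  → integer, n_i = 13 ✓

Only n_f = 6 gives an integer upper level, n_i = 13.

The transition is from n = 13 to n = 6 (emission).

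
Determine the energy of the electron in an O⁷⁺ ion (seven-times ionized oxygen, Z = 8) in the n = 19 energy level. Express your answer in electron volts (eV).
-2.4121 eV

The energy levels of a hydrogen-like atom are given by:
E_n = -13.6057 Z² / n² eV  (with Z = 8 for O⁷⁺)

For n = 19:
E_19 = -13.6057 × 8² / 19²
E_19 = -13.6057 × 64 / 361
E_19 = -2.4121 eV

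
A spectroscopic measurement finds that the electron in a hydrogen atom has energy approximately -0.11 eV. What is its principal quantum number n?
n = 11

The exact energy levels follow E_n = -13.6057 eV / n².

The measured value (-0.11 eV) is reported to only 2 significant figures, so we must test candidate n values and see which one matches to that precision.

Candidate energies:
  n = 9:  E = -13.6057/9² = -0.167972 eV
  n = 10:  E = -13.6057/10² = -0.136057 eV
  n = 11:  E = -13.6057/11² = -0.112444 eV  ← matches
  n = 12:  E = -13.6057/12² = -0.094484 eV
  n = 13:  E = -13.6057/13² = -0.080507 eV

Checking against the measurement of -0.11 eV (2 sig figs), only n = 11 agrees:
E_11 = -0.112444 eV, which rounds to -0.11 eV ✓

Therefore n = 11.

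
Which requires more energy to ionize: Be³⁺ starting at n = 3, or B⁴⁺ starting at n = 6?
Be³⁺ at n = 3 (E = -24.19 eV)

Using E_n = -13.6057 Z² / n² eV:

Be³⁺ (Z = 4) at n = 3:
E = -13.6057 × 4² / 3² = -13.6057 × 16 / 9 = -24.18791 eV

B⁴⁺ (Z = 5) at n = 6:
E = -13.6057 × 5² / 6² = -13.6057 × 25 / 36 = -9.44840 eV

Since -24.18791 eV < -9.44840 eV,
Be³⁺ at n = 3 is more tightly bound (requires more energy to ionize).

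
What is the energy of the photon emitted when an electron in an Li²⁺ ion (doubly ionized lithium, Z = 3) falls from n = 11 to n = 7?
1.49 eV

The energy levels are E_n = -13.6057 Z² eV / n².

Energy at n = 11: E_11 = -13.6057 × 3² / 11² = -1.01199 eV
Energy at n = 7: E_7 = -13.6057 × 3² / 7² = -2.49901 eV

For emission (electron falling to lower state), the photon energy is:
E_photon = E_11 - E_7 = |-1.01199 - (-2.49901)|
E_photon = 1.49 eV

This energy is carried away by the emitted photon.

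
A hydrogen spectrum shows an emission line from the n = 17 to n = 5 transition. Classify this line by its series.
Pfund series

The spectral series in hydrogen are named based on the final (lower) energy level:
- Lyman series: n_final = 1 (ultraviolet)
- Balmer series: n_final = 2 (visible/near-UV)
- Paschen series: n_final = 3 (infrared)
- Brackett series: n_final = 4 (infrared)
- Pfund series: n_final = 5 (far infrared)

Since this transition ends at n = 5, it belongs to the Pfund series.

For reference, this 17 → 5 line has photon energy
ΔE = 13.6057 eV × (1/5² - 1/17²) = 0.4971494533 eV,
corresponding to wavelength λ = hc/ΔE = 1239.84 eV·nm / 0.4971494533 eV = 2493.8979 nm in the far infrared region.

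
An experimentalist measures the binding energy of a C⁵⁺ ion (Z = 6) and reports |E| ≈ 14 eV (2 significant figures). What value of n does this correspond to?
n = 6

The exact energy levels follow E_n = -13.6057 Z² / n² eV with Z = 6.

The measured value (-14 eV) is reported to only 2 significant figures, so we must test candidate n values and see which one matches to that precision.

Candidate energies:
  n = 4:  E = -13.6057 × 6² / 4² = -30.61283 eV
  n = 5:  E = -13.6057 × 6² / 5² = -19.59221 eV
  n = 6:  E = -13.6057 × 6² / 6² = -13.60570 eV  ← matches
  n = 7:  E = -13.6057 × 6² / 7² = -9.99602 eV
  n = 8:  E = -13.6057 × 6² / 8² = -7.65321 eV

Checking against the measurement of -14 eV (2 sig figs), only n = 6 agrees:
E_6 = -13.60570 eV, which rounds to -14 eV ✓

Therefore n = 6.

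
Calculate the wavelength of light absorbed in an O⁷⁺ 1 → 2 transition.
1.8985 nm

First, find the transition energy using E_n = -13.6057 Z² / n² eV:
E_1 = -13.6057 × 8² / 1² = -870.764800 eV
E_2 = -13.6057 × 8² / 2² = -217.691200 eV

Photon energy: |ΔE| = |E_2 - E_1| = 653.073600 eV

Convert to wavelength using E = hc/λ with hc = 1239.84 eV·nm:
λ = hc/E = 1239.84 eV·nm / 653.073600 eV
λ = 1.8985 nm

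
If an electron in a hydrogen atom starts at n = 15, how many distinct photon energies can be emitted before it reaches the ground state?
105

The electron can occupy levels n = 1, 2, ..., 15 during de-excitation — that is m = 15 - 1 + 1 = 15 distinct levels.

The number of distinct spectral lines equals the number of ways to choose 2 of these m levels (each pair gives one possible emission transition):

Number of lines = m(m-1)/2 = 15×14/2 = 105

These correspond to all possible transitions between the 15 levels:
15 → 14, 15 → 13, 15 → 12, 15 → 11, 15 → 10, 15 → 9, 15 → 8, 15 → 7...

Each transition produces a photon with a unique energy (and thus wavelength). This count does not depend on Z.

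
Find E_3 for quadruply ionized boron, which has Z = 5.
-37.793611 eV

For hydrogen-like ions, the energy levels scale with Z²:
E_n = -13.6057 Z² / n² eV

For B⁴⁺ (Z = 5) at n = 3:
E_3 = -13.6057 × 5² / 3²
E_3 = -13.6057 × 25 / 9
E_3 = -340.1425 / 9
E_3 = -37.793611 eV

The energy is 25 times more negative than hydrogen at the same n due to the stronger nuclear charge.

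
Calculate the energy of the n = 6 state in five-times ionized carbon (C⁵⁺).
-13.605700 eV

For hydrogen-like ions, the energy levels scale with Z²:
E_n = -13.6057 Z² / n² eV

For C⁵⁺ (Z = 6) at n = 6:
E_6 = -13.6057 × 6² / 6²
E_6 = -13.6057 × 36 / 36
E_6 = -489.8052 / 36
E_6 = -13.605700 eV

The energy is 36 times more negative than hydrogen at the same n due to the stronger nuclear charge.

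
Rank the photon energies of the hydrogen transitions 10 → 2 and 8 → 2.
10 → 2

Calculate the energy for each transition:

Transition 10 → 2:
ΔE₁ = |E_2 - E_10| = |-13.6057/2² - (-13.6057/10²)|
ΔE₁ = |-3.401425000000 - (-0.136057000000)| = 3.265368000 eV

Transition 8 → 2:
ΔE₂ = |E_2 - E_8| = |-13.6057/2² - (-13.6057/8²)|
ΔE₂ = |-3.401425000000 - (-0.212589062500)| = 3.188835938 eV

Since 3.265368000 eV > 3.188835938 eV, the transition 10 → 2 emits the more energetic photon.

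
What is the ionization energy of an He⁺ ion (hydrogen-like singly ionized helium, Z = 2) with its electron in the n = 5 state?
2.18 eV

The ionization energy is the energy needed to remove the electron completely (n → ∞).

For a hydrogen-like ion with Z = 2, E_n = -13.6057 Z² / n² eV.

At n = 5: E_5 = -13.6057 × 2² / 5² = -2.17691 eV
At n = ∞: E_∞ = 0 eV

Ionization energy = E_∞ - E_5 = 0 - (-2.17691) = 2.17691 eV
Ionization energy ≈ 2.18 eV

This is also called the binding energy of the electron in state n = 5.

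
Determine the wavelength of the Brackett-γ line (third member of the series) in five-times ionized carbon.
60.137362 nm

The lines of a series are numbered from the longest wavelength (smallest ΔE) outward; the third line is the transition from n = n_f + 3 to n_f.
The Brackett series has all transitions ending at n_f = 4.

For C⁵⁺ (Z = 6), the third line (γ-line) is the jump from n = 7 to n = 4:
E_7 = -13.6057 × 6² / 7² = -9.99602449 eV
E_4 = -13.6057 × 6² / 4² = -30.61282500 eV
ΔE = E_7 - E_4 = 20.61680051 eV

λ = hc/E = 1239.84 eV·nm / 20.61680051 eV
λ = 60.137362 nm

This is the γ-line of the Brackett series in C⁵⁺.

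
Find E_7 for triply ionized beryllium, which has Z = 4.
-4.44268 eV

For hydrogen-like ions, the energy levels scale with Z²:
E_n = -13.6057 Z² / n² eV

For Be³⁺ (Z = 4) at n = 7:
E_7 = -13.6057 × 4² / 7²
E_7 = -13.6057 × 16 / 49
E_7 = -217.6912 / 49
E_7 = -4.44268 eV

The energy is 16 times more negative than hydrogen at the same n due to the stronger nuclear charge.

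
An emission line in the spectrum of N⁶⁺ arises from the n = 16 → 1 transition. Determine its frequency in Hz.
1.60573e+17 Hz

First, find the transition energy:
E_16 = -13.6057 × 7² / 16² = -2.604216 eV
E_1 = -13.6057 × 7² / 1² = -666.679300 eV
|ΔE| = |E_1 - E_16| = 664.075084 eV

Convert to Joules: E = 664.075084 eV × (1.602177 × 10⁻¹⁹ J/eV) = 1.0639658e-16 J

Using E = hf:
f = E/h = 1.0639658e-16 J / (6.62607 × 10⁻³⁴ J·s)
f = 1.60573e+17 Hz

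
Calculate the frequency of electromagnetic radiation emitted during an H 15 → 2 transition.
8.0784e+14 Hz

First, find the transition energy:
E_15 = -13.6057 / 15² = -0.0604698 eV
E_2 = -13.6057 / 2² = -3.4014250 eV
|ΔE| = |E_2 - E_15| = 3.3409552 eV

Convert to Joules: E = 3.3409552 eV × (1.602177 × 10⁻¹⁹ J/eV) = 5.352802e-19 J

Using E = hf:
f = E/h = 5.352802e-19 J / (6.62607 × 10⁻³⁴ J·s)
f = 8.0784e+14 Hz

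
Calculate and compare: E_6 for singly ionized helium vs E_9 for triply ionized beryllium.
Be³⁺ at n = 9 (E = -2.68755 eV)

Using E_n = -13.6057 Z² / n² eV:

He⁺ (Z = 2) at n = 6:
E = -13.6057 × 2² / 6² = -13.6057 × 4 / 36 = -1.51174444 eV

Be³⁺ (Z = 4) at n = 9:
E = -13.6057 × 4² / 9² = -13.6057 × 16 / 81 = -2.68754568 eV

Since -2.68754568 eV < -1.51174444 eV,
Be³⁺ at n = 9 is more tightly bound (requires more energy to ionize).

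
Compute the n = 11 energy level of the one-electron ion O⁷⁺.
-7.1964 eV

For hydrogen-like ions, the energy levels scale with Z²:
E_n = -13.6057 Z² / n² eV

For O⁷⁺ (Z = 8) at n = 11:
E_11 = -13.6057 × 8² / 11²
E_11 = -13.6057 × 64 / 121
E_11 = -870.7648 / 121
E_11 = -7.1964 eV

The energy is 64 times more negative than hydrogen at the same n due to the stronger nuclear charge.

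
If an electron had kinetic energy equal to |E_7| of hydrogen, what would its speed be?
3.12528e+05 m/s (or 0.104248% of c)

The binding energy at n = 7 for hydrogen is:
E_7 = -13.6057/7² = -0.277667347 eV
|E_7| = 0.277667347 eV

Convert to Joules:
KE = 0.277667347 eV × (1.602177 × 10⁻¹⁹ J/eV) = 4.4487224e-20 J

Using KE = ½mv²:
v = √(2·KE/m_e)
v = √(2 × 4.4487224e-20 J / 9.10938 × 10⁻³¹ kg)
v = 3.12528e+05 m/s

This is approximately 0.104248% the speed of light.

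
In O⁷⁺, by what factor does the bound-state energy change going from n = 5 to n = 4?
1.5625

Using E_n = -13.6057 Z² / n² eV with Z = 8:

E_4 = -13.6057 × 8² / 4² = -870.7648 / 16 = -54.422800000 eV
E_5 = -13.6057 × 8² / 5² = -870.7648 / 25 = -34.830592000 eV

The ratio is:
E_4/E_5 = (-54.422800000) / (-34.830592000)
E_4/E_5 = (-870.7648/16) / (-870.7648/25)
E_4/E_5 = 25/16
E_4/E_5 = 1.5625
(Note: the Z² factors cancel in the ratio.)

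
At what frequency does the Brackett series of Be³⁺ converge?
3.28984e+15 Hz

The series limit corresponds to the transition from n = ∞ to n = 4.
This is the highest energy (shortest wavelength) transition in the Brackett series.

E_∞ = 0 eV
E_4 = -13.6057 × 4² / 4² = -13.60570000 eV

Energy at series limit:
ΔE = E_∞ - E_4 = 0 - (-13.60570000) = 13.60570000 eV
E = 13.60570000 eV × (1.602177 × 10⁻¹⁹ J/eV) = 2.1798740e-18 J
f = E/h = 2.1798740e-18 J / (6.62607 × 10⁻³⁴ J·s) = 3.28984e+15 Hz

This energy equals the ionization energy from the n = 4 state of Be³⁺.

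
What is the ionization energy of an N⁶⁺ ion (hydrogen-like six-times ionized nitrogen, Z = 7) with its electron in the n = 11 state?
5.50975 eV

The ionization energy is the energy needed to remove the electron completely (n → ∞).

For a hydrogen-like ion with Z = 7, E_n = -13.6057 Z² / n² eV.

At n = 11: E_11 = -13.6057 × 7² / 11² = -5.50974628 eV
At n = ∞: E_∞ = 0 eV

Ionization energy = E_∞ - E_11 = 0 - (-5.50974628) = 5.50974628 eV
Ionization energy ≈ 5.50975 eV

This is also called the binding energy of the electron in state n = 11.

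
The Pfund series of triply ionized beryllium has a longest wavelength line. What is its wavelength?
465.988 nm

The longest wavelength corresponds to the smallest energy transition in the series.
The Pfund series has all transitions ending at n_f = 5.

For Be³⁺ (Z = 4), the first line (α-line) is the jump from n = 6 to n = 5:
E_6 = -13.6057 × 4² / 6² = -6.0469778 eV
E_5 = -13.6057 × 4² / 5² = -8.7076480 eV
ΔE = E_6 - E_5 = 2.6606702 eV

λ = hc/E = 1239.84 eV·nm / 2.6606702 eV
λ = 465.988 nm

This is the α-line of the Pfund series in Be³⁺.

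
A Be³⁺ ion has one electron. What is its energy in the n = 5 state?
-8.71 eV

For hydrogen-like ions, the energy levels scale with Z²:
E_n = -13.6057 Z² / n² eV

For Be³⁺ (Z = 4) at n = 5:
E_5 = -13.6057 × 4² / 5²
E_5 = -13.6057 × 16 / 25
E_5 = -217.6912 / 25
E_5 = -8.71 eV

The energy is 16 times more negative than hydrogen at the same n due to the stronger nuclear charge.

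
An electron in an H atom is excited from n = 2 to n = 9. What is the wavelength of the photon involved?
383.441432 nm

First, find the transition energy using E_n = -13.6057 / n² eV:
E_2 = -13.6057 / 2² = -3.4014250000 eV
E_9 = -13.6057 / 9² = -0.1679716049 eV

Photon energy: |ΔE| = |E_9 - E_2| = 3.2334533951 eV

Convert to wavelength using E = hc/λ with hc = 1239.84 eV·nm:
λ = hc/E = 1239.84 eV·nm / 3.2334533951 eV
λ = 383.441432 nm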